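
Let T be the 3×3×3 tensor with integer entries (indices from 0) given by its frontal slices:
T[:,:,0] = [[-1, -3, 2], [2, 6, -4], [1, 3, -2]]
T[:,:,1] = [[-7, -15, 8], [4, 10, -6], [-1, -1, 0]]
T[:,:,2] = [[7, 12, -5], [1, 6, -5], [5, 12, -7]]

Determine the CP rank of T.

Lower bound: the mode-3 unfolding of T (rows indexed by k, columns by (i,j) = (0,0), (0,1), (0,2), (1,0), (1,1), (1,2), (2,0), (2,1), (2,2)) is [[-1, -3, 2, 2, 6, -4, 1, 3, -2], [-7, -15, 8, 4, 10, -6, -1, -1, 0], [7, 12, -5, 1, 6, -5, 5, 12, -7]].
There the 2×2 minor on rows k ∈ {0, 1}, columns (i,j) ∈ {(0,0), (0,1)} is det [[-1, -3], [-7, -15]] = -6 ≠ 0, so this unfolding has rank ≥ 2; CP rank is at least every unfolding rank, so rank(T) ≥ 2. (Flattening ranks never certify an upper bound on CP rank; for that we must actually write T with 2 rank-1 terms.)
Upper bound — finding two terms. Write S_k = T[:,:,k] for the frontal slices: S₀ = [[-1, -3, 2], [2, 6, -4], [1, 3, -2]], S₁ = [[-7, -15, 8], [4, 10, -6], [-1, -1, 0]], S₂ = [[7, 12, -5], [1, 6, -5], [5, 12, -7]].
If T = a₁ ⊗ b₁ ⊗ c₁ + a₂ ⊗ b₂ ⊗ c₂ then each S_k = c₁[k]·a₁b₁ᵀ + c₂[k]·a₂b₂ᵀ. S₀ and S₁ are linearly independent, so a₁b₁ᵀ and a₂b₂ᵀ must span the same plane of matrices: they are the rank-1 matrices of the form x·S₀ + y·S₁.
The 2×2 minor of x·S₀ + y·S₁ on rows {0,1}, columns {0,1} is −10·xy − 10·y² = (-10)·(y)(x + y), vanishing at (x:y) = (1:0) and (1:-1).
M₁ = S₀ = [[-1, -3, 2], [2, 6, -4], [1, 3, -2]] = −[1, -2, -1][1, 3, -2]ᵀ and M₂ = S₀ − S₁ = [[6, 12, -6], [-2, -4, 2], [2, 4, -2]] = 2·[3, -1, 1][1, 2, -1]ᵀ, so take a₁ = [1, -2, -1], b₁ = [1, 3, -2], a₂ = [3, -1, 1], b₂ = [1, 2, -1].
Each slice is an integer combination of E₁ = a₁b₁ᵀ and E₂ = a₂b₂ᵀ: S₀ = −E₁, S₁ = −E₁ − 2·E₂, S₂ = −2·E₁ + 3·E₂; reading off coefficients, c₁ = [-1, -1, -2] and c₂ = [0, -2, 3].
Hence T = [1, -2, -1] ⊗ [1, 3, -2] ⊗ [-1, -1, -2] + [3, -1, 1] ⊗ [1, 2, -1] ⊗ [0, -2, 3], so rank(T) ≤ 2.
These bounds meet, so rank(T) = 2.
Check entry T[2,0,0] = 1: (-1)·(1)·(-1) + (1)·(1)·(0) = 1.

2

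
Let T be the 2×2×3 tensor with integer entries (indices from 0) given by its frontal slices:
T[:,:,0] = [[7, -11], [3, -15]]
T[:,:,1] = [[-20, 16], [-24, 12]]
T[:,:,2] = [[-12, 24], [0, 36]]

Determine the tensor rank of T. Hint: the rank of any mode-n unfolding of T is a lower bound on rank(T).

2

Lower bound: the mode-1 unfolding of T (rows indexed by i, columns by (j,k) = (0,0), (0,1), (0,2), (1,0), (1,1), (1,2)) is [[7, -20, -12, -11, 16, 24], [3, -24, 0, -15, 12, 36]].
There the 2×2 minor on rows i ∈ {0, 1}, columns (j,k) ∈ {(0,0), (0,1)} is det [[7, -20], [3, -24]] = -108 ≠ 0, so this unfolding has rank ≥ 2; CP rank is at least every unfolding rank, so rank(T) ≥ 2. (This is only a lower bound: in general the CP rank may exceed every unfolding rank, so we still need to exhibit 2 rank-1 terms summing to T.)
Upper bound — finding two terms. Write S_k = T[:,:,k] for the frontal slices: S₀ = [[7, -11], [3, -15]], S₁ = [[-20, 16], [-24, 12]], S₂ = [[-12, 24], [0, 36]].
If T = a₁ ⊗ b₁ ⊗ c₁ + a₂ ⊗ b₂ ⊗ c₂ then each S_k = c₁[k]·a₁b₁ᵀ + c₂[k]·a₂b₂ᵀ. S₀ and S₁ are linearly independent, so a₁b₁ᵀ and a₂b₂ᵀ must span the same plane of matrices: they are the rank-1 matrices of the form x·S₀ + y·S₁.
det(x·S₀ + y·S₁) is −72·x² + 72·xy + 144·y² = (-72)·(x − 2·y)(x + y), vanishing at (x:y) = (2:1) and (1:-1).
M₁ = 2·S₀ + S₁ = [[-6, -6], [-18, -18]] = (-6)·[1, 3][1, 1]ᵀ and M₂ = S₀ − S₁ = [[27, -27], [27, -27]] = 27·[1, 1][1, -1]ᵀ, so take a₁ = [1, 3], b₁ = [1, 1], a₂ = [1, 1], b₂ = [1, -1].
Each slice is an integer combination of E₁ = a₁b₁ᵀ and E₂ = a₂b₂ᵀ: S₀ = −2·E₁ + 9·E₂, S₁ = −2·E₁ − 18·E₂, S₂ = 6·E₁ − 18·E₂; reading off coefficients, c₁ = [-2, -2, 6] and c₂ = [9, -18, -18].
Hence T = [1, 3] ⊗ [1, 1] ⊗ [-2, -2, 6] + [1, 1] ⊗ [1, -1] ⊗ [9, -18, -18], so rank(T) ≤ 2.
These bounds meet, so rank(T) = 2.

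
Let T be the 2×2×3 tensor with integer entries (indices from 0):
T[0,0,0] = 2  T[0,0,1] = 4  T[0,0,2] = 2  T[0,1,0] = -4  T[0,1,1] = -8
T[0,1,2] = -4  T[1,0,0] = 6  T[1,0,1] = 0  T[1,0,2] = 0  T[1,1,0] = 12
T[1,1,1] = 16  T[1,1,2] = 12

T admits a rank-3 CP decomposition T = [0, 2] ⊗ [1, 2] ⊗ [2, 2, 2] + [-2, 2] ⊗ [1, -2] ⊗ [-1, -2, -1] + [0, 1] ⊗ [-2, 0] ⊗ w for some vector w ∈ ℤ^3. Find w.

Subtract the known terms from T to get the rank-1 residual R = [0, 1] ⊗ [-2, 0] ⊗ w, so R[i,j,k] = a[i]·b[j]·w[k]. Pick indices with nonzero a[1]·b[0] = (1)·(-2) = -2. Only the fibre through (1,0,·) is needed: R[1,0,:] = T[1,0,:] − Σₗ aₗ[1]bₗ[0]cₗ = [6, 0, 0] − (2)·(1)·[2, 2, 2] − (2)·(1)·[-1, -2, -1] = [4, 0, -2]. Then w[k] = R[1,0,k] / -2 for each k, giving w = [4, 0, -2] / -2 = [-2, 0, 1].

w = [-2, 0, 1]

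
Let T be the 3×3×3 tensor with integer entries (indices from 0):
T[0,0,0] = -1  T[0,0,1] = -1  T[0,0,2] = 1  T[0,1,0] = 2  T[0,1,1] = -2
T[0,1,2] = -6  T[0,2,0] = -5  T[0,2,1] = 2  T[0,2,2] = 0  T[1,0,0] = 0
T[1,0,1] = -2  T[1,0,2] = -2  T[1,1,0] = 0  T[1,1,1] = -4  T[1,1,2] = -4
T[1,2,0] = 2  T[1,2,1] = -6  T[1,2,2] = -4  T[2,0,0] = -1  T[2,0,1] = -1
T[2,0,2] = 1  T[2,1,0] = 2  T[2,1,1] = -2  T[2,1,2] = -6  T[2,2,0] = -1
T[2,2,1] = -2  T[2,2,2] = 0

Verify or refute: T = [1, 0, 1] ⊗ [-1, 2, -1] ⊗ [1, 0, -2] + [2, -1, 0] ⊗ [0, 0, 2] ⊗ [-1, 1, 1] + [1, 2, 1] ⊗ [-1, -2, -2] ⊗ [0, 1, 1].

No

Reconstruct entry (0,2,2) from the claimed factors: Σₗ aₗ[0]bₗ[2]cₗ[2] = (1)·(-1)·(-2) + (2)·(2)·(1) + (1)·(-2)·(1) = 4, but T[0,2,2] = 0. The claim is false.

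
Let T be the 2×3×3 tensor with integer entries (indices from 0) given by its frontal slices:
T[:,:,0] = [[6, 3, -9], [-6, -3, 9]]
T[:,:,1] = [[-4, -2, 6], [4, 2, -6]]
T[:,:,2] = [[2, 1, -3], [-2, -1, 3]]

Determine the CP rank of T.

Lower bound: T ≠ 0 (e.g. T[0,0,0] = 6), so rank(T) ≥ 1.
Upper bound: if T = a ⊗ b ⊗ c then every fibre of T is a multiple of the corresponding factor, so read the factors off the fibres through the nonzero entry T[0,0,0] = 6.
The mode-1 fibre T[:,0,0] = [6, -6] gives a = [1, -1] (primitive direction); the mode-2 fibre T[0,:,0] = [6, 3, -9] gives b = [2, 1, -3]; then c[k] = T[0,0,k] / (a[0]·b[0]) = [6, -4, 2] / 2 = [3, -2, 1].
Expanding [1, -1] ⊗ [2, 1, -3] ⊗ [3, -2, 1] reproduces all 18 entries of T, so T = [1, -1] ⊗ [2, 1, -3] ⊗ [3, -2, 1] and rank(T) ≤ 1.
These bounds meet, so rank(T) = 1.

1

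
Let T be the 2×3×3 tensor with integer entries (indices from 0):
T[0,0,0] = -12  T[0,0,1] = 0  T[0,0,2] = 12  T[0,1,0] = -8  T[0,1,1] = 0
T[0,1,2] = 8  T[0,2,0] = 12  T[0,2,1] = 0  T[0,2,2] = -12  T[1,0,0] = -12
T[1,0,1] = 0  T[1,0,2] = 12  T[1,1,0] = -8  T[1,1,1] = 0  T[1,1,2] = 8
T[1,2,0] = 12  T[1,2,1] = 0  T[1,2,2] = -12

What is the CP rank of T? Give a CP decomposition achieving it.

Lower bound: T ≠ 0 (e.g. T[0,0,0] = -12), so rank(T) ≥ 1.
Upper bound: the mode-1 fibre T[:,0,0] = [-12, -12] gives a = (1, 1) (primitive direction); the mode-2 fibre T[0,:,0] = [-12, -8, 12] gives b = (3, 2, -3); then c[k] = T[0,0,k] / (a[0]·b[0]) = [-12, 0, 12] / 3 = (-4, 0, 4).
Expanding (1, 1) ∘ (3, 2, -3) ∘ (-4, 0, 4) reproduces all 18 entries of T, so T = (1, 1) ∘ (3, 2, -3) ∘ (-4, 0, 4) and rank(T) ≤ 1.
These bounds meet, so rank(T) = 1.

rank(T) = 1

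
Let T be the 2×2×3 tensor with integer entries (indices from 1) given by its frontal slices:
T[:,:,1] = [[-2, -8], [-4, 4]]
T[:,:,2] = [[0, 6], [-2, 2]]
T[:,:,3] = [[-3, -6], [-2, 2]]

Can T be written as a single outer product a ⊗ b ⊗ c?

No

The mode-3 unfolding of T (rows indexed by k, columns by (i,j) = (1,1), (1,2), (2,1), (2,2)) is [[-2, -8, -4, 4], [0, 6, -2, 2], [-3, -6, -2, 2]].
There the 3×3 minor on rows k ∈ {1, 2, 3}, columns (i,j) ∈ {(1,1), (1,2), (2,1)} is det [[-2, -8, -4], [0, 6, -2], [-3, -6, -2]] = -72 ≠ 0, so this unfolding has rank ≥ 3; CP rank is at least every unfolding rank, so rank(T) ≥ 3.
In particular rank(T) ≥ 3 > 1, so T is not rank-1.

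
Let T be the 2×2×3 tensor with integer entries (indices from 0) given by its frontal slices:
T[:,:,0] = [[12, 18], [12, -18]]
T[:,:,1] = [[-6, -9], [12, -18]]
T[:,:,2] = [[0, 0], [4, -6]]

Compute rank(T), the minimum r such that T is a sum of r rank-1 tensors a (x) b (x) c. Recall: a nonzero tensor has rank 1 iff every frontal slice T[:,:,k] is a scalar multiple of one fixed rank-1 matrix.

2

Lower bound: the mode-2 unfolding of T (rows indexed by j, columns by (i,k) = (0,0), (0,1), (0,2), (1,0), (1,1), (1,2)) is [[12, -6, 0, 12, 12, 4], [18, -9, 0, -18, -18, -6]].
There the 2×2 minor on rows j ∈ {0, 1}, columns (i,k) ∈ {(0,0), (1,0)} is det [[12, 12], [18, -18]] = -432 ≠ 0, so this unfolding has rank ≥ 2; CP rank is at least every unfolding rank, so rank(T) ≥ 2. (Flattening ranks never certify an upper bound on CP rank; for that we must actually write T with 2 rank-1 terms.)
Upper bound — finding two terms. Write S_k = T[:,:,k] for the frontal slices: S₀ = [[12, 18], [12, -18]], S₁ = [[-6, -9], [12, -18]], S₂ = [[0, 0], [4, -6]].
If T = a₁ (x) b₁ (x) c₁ + a₂ (x) b₂ (x) c₂ then each S_k = c₁[k]·a₁b₁ᵀ + c₂[k]·a₂b₂ᵀ. S₀ and S₁ are linearly independent, so a₁b₁ᵀ and a₂b₂ᵀ must span the same plane of matrices: they are the rank-1 matrices of the form x·S₀ + y·S₁.
det(x·S₀ + y·S₁) is −432·x² − 216·xy + 216·y² = (-216)·(2·x − y)(x + y), vanishing at (x:y) = (1:2) and (1:-1).
M₁ = S₀ + 2·S₁ = [[0, 0], [36, -54]] = 18·[0, 1][2, -3]ᵀ and M₂ = S₀ − S₁ = [[18, 27], [0, 0]] = 9·[1, 0][2, 3]ᵀ, so take a₁ = [0, 1], b₁ = [2, -3], a₂ = [1, 0], b₂ = [2, 3].
Each slice is an integer combination of E₁ = a₁b₁ᵀ and E₂ = a₂b₂ᵀ: S₀ = 6·E₁ + 6·E₂, S₁ = 6·E₁ − 3·E₂, S₂ = 2·E₁; reading off coefficients, c₁ = [6, 6, 2] and c₂ = [6, -3, 0].
Hence T = [0, 1] (x) [2, -3] (x) [6, 6, 2] + [1, 0] (x) [2, 3] (x) [6, -3, 0], so rank(T) ≤ 2.
These bounds meet, so rank(T) = 2.
Check entry T[1,0,0] = 12: (1)·(2)·(6) + (0)·(2)·(6) = 12.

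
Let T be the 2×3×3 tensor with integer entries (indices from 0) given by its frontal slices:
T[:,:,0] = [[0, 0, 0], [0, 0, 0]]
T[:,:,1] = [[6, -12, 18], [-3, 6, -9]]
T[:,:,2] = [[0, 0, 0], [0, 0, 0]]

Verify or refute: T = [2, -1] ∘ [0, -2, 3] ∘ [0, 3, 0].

Reconstruct entry (0,0,1) from the claimed factors: Σₗ aₗ[0]bₗ[0]cₗ[1] = (2)·(0)·(3) = 0, but T[0,0,1] = 6. The claim is false.

No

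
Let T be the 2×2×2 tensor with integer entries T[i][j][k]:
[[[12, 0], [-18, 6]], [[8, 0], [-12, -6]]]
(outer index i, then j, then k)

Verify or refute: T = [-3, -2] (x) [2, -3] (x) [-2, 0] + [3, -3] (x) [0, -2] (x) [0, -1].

Yes

Reconstruct entrywise from the claimed factors. For example, T[0,0,1] = 0 and Σₗ aₗ[0]bₗ[0]cₗ[1] = (-3)·(2)·(0) + (3)·(0)·(-1) = 0; checking all 8 entries, every one matches. The claim holds.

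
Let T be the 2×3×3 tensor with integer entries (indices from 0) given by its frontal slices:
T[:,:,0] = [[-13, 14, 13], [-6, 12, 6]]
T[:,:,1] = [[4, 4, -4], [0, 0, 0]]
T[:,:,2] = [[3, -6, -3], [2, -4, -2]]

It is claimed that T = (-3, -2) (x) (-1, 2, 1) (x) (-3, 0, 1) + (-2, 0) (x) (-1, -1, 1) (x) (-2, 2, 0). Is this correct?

Reconstruct entrywise from the claimed factors. For example, T[0,0,2] = 3 and Σₗ aₗ[0]bₗ[0]cₗ[2] = (-3)·(-1)·(1) + (-2)·(-1)·(0) = 3; checking all 18 entries, every one matches. The claim holds.

Yes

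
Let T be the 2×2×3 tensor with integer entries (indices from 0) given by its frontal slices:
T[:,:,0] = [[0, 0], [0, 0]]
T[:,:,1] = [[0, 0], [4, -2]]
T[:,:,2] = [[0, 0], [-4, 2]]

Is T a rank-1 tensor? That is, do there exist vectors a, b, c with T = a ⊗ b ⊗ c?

Yes

If T = a ⊗ b ⊗ c then every fibre of T is a multiple of the corresponding factor, so read the factors off the fibres through the nonzero entry T[1,0,1] = 4.
The mode-1 fibre T[:,0,1] = [0, 4] gives a = (0, 1) (primitive direction); the mode-2 fibre T[1,:,1] = [4, -2] gives b = (2, -1); then c[k] = T[1,0,k] / (a[1]·b[0]) = [0, 4, -4] / 2 = (0, 2, -2).
Expanding (0, 1) ⊗ (2, -1) ⊗ (0, 2, -2) reproduces all 12 entries of T, so T = (0, 1) ⊗ (2, -1) ⊗ (0, 2, -2) and rank(T) ≤ 1.
Equivalently every frontal slice T[:,:,k] is c[k] times the rank-1 matrix (0, 1) ⊗ (2, -1). So T has rank 1 (it is nonzero).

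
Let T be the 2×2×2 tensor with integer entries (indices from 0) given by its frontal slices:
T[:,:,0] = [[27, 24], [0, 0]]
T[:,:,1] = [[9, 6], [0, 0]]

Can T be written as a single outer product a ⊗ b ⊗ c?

No

The mode-3 unfolding of T (rows indexed by k, columns by (i,j) = (0,0), (0,1), (1,0), (1,1)) is [[27, 24, 0, 0], [9, 6, 0, 0]].
There the 2×2 minor on rows k ∈ {0, 1}, columns (i,j) ∈ {(0,0), (0,1)} is det [[27, 24], [9, 6]] = -54 ≠ 0, so this unfolding has rank ≥ 2; CP rank is at least every unfolding rank, so rank(T) ≥ 2.
In particular rank(T) ≥ 2 > 1, so T is not rank-1.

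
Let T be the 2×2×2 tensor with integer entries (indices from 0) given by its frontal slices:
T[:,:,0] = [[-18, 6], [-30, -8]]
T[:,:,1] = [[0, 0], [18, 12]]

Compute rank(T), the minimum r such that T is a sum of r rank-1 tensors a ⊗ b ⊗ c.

Lower bound: the mode-3 unfolding of T (rows indexed by k, columns by (i,j) = (0,0), (0,1), (1,0), (1,1)) is [[-18, 6, -30, -8], [0, 0, 18, 12]].
There the 2×2 minor on rows k ∈ {0, 1}, columns (i,j) ∈ {(0,0), (1,0)} is det [[-18, -30], [0, 18]] = -324 ≠ 0, so this unfolding has rank ≥ 2; CP rank is at least every unfolding rank, so rank(T) ≥ 2. (This is only a lower bound: in general the CP rank may exceed every unfolding rank, so we still need to exhibit 2 rank-1 terms summing to T.)
Upper bound — finding two terms. Write S_k = T[:,:,k] for the frontal slices: S₀ = [[-18, 6], [-30, -8]], S₁ = [[0, 0], [18, 12]].
If T = a₁ ⊗ b₁ ⊗ c₁ + a₂ ⊗ b₂ ⊗ c₂ then each S_k = c₁[k]·a₁b₁ᵀ + c₂[k]·a₂b₂ᵀ. S₀ and S₁ are linearly independent, so a₁b₁ᵀ and a₂b₂ᵀ must span the same plane of matrices: they are the rank-1 matrices of the form x·S₀ + y·S₁.
det(x·S₀ + y·S₁) is 324·x² − 324·xy = 324·(x − y)(x), vanishing at (x:y) = (1:1) and (0:1).
M₁ = S₀ + S₁ = [[-18, 6], [-12, 4]] = (-2)·[3, 2][3, -1]ᵀ and M₂ = S₁ = [[0, 0], [18, 12]] = 6·[0, 1][3, 2]ᵀ, so take a₁ = [3, 2], b₁ = [3, -1], a₂ = [0, 1], b₂ = [3, 2].
Each slice is an integer combination of E₁ = a₁b₁ᵀ and E₂ = a₂b₂ᵀ: S₀ = −2·E₁ − 6·E₂, S₁ = 6·E₂; reading off coefficients, c₁ = [-2, 0] and c₂ = [-6, 6].
Hence T = [3, 2] ⊗ [3, -1] ⊗ [-2, 0] + [0, 1] ⊗ [3, 2] ⊗ [-6, 6], so rank(T) ≤ 2.
These bounds meet, so rank(T) = 2.
Check entry T[0,1,1] = 0: (3)·(-1)·(0) + (0)·(2)·(6) = 0.

2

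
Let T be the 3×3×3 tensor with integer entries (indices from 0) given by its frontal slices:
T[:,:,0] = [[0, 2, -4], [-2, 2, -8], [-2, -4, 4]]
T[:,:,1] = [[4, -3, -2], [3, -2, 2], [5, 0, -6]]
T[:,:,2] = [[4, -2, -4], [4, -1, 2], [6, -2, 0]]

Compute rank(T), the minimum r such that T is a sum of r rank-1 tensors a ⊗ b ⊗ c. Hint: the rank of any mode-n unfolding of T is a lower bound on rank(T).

Lower bound: the mode-2 unfolding of T (rows indexed by j, columns by (i,k) = (0,0), (0,1), (0,2), (1,0), (1,1), (1,2), (2,0), (2,1), (2,2)) is [[0, 4, 4, -2, 3, 4, -2, 5, 6], [2, -3, -2, 2, -2, -1, -4, 0, -2], [-4, -2, -4, -8, 2, 2, 4, -6, 0]].
There the 3×3 minor on rows j ∈ {0, 1, 2}, columns (i,k) ∈ {(0,0), (0,1), (1,0)} is det [[0, 4, -2], [2, -3, 2], [-4, -2, -8]] = 64 ≠ 0, so this unfolding has rank ≥ 3; CP rank is at least every unfolding rank, so rank(T) ≥ 3. (Unfolding ranks only ever bound the CP rank from below — rank(T) can be strictly larger than all of them — so the matching upper bound has to come from an explicit 3-term decomposition.)
Upper bound: T is a sum of 3 rank-1 terms, T = [0, 1, 1] ⊗ [1, 0, 2] ⊗ [-2, 1, 2] + [1, 1, -2] ⊗ [0, 1, -2] ⊗ [2, -1, 0] + [2, 1, 2] ⊗ [2, -1, -2] ⊗ [0, 1, 1] (one valid choice — decompositions are not unique — normalised so each a, b is primitive with positive first nonzero entry; check it by expanding all entries), so rank(T) ≤ 3.
These bounds meet, so rank(T) = 3.

3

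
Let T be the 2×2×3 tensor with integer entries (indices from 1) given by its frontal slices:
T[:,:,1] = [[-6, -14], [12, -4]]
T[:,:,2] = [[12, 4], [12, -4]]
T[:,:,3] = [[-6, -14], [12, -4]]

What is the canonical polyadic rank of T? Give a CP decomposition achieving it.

rank(T) = 2

Lower bound: the mode-1 unfolding of T (rows indexed by i, columns by (j,k) = (1,1), (1,2), (1,3), (2,1), (2,2), (2,3)) is [[-6, 12, -6, -14, 4, -14], [12, 12, 12, -4, -4, -4]].
There the 2×2 minor on rows i ∈ {1, 2}, columns (j,k) ∈ {(1,1), (1,2)} is det [[-6, 12], [12, 12]] = -216 ≠ 0, so this unfolding has rank ≥ 2; CP rank is at least every unfolding rank, so rank(T) ≥ 2. (This is only a lower bound: in general the CP rank may exceed every unfolding rank, so we still need to exhibit 2 rank-1 terms summing to T.)
Upper bound — finding two terms. Write S_k = T[:,:,k] for the frontal slices: S₁ = [[-6, -14], [12, -4]], S₂ = [[12, 4], [12, -4]], S₃ = [[-6, -14], [12, -4]].
If T = a₁ ⊗ b₁ ⊗ c₁ + a₂ ⊗ b₂ ⊗ c₂ then each S_k = c₁[k]·a₁b₁ᵀ + c₂[k]·a₂b₂ᵀ. S₁ and S₂ are linearly independent, so a₁b₁ᵀ and a₂b₂ᵀ must span the same plane of matrices: they are the rank-1 matrices of the form x·S₁ + y·S₂.
det(x·S₁ + y·S₂) is 192·x² + 96·xy − 96·y² = 96·(2·x − y)(x + y), vanishing at (x:y) = (1:2) and (1:-1).
M₁ = S₁ + 2·S₂ = [[18, -6], [36, -12]] = 6·[1, 2][3, -1]ᵀ and M₂ = S₁ − S₂ = [[-18, -18], [0, 0]] = (-18)·[1, 0][1, 1]ᵀ, so take a₁ = [1, 2], b₁ = [3, -1], a₂ = [1, 0], b₂ = [1, 1].
Each slice is an integer combination of E₁ = a₁b₁ᵀ and E₂ = a₂b₂ᵀ: S₁ = 2·E₁ − 12·E₂, S₂ = 2·E₁ + 6·E₂, S₃ = 2·E₁ − 12·E₂; reading off coefficients, c₁ = [2, 2, 2] and c₂ = [-12, 6, -12].
Hence T = [1, 2] ⊗ [3, -1] ⊗ [2, 2, 2] + [1, 0] ⊗ [1, 1] ⊗ [-12, 6, -12], so rank(T) ≤ 2.
These bounds meet, so rank(T) = 2.
Check entry T[1,2,1] = -14: (1)·(-1)·(2) + (1)·(1)·(-12) = -14.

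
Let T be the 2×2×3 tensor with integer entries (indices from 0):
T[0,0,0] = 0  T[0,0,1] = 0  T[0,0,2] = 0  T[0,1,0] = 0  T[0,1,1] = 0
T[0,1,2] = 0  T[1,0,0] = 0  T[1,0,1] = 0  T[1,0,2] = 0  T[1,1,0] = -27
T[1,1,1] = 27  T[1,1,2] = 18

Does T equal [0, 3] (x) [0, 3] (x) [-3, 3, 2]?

Yes

Reconstruct entrywise from the claimed factors. For example, T[0,0,0] = 0 and Σₗ aₗ[0]bₗ[0]cₗ[0] = (0)·(0)·(-3) = 0; checking all 12 entries, every one matches. The claim holds.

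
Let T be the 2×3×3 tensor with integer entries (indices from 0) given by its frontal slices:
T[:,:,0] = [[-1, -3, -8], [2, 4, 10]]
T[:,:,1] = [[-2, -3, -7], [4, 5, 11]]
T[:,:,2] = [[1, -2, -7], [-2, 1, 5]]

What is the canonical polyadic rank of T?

Lower bound: the mode-3 unfolding of T (rows indexed by k, columns by (i,j) = (0,0), (0,1), (0,2), (1,0), (1,1), (1,2)) is [[-1, -3, -8, 2, 4, 10], [-2, -3, -7, 4, 5, 11], [1, -2, -7, -2, 1, 5]].
There the 2×2 minor on rows k ∈ {0, 1}, columns (i,j) ∈ {(0,0), (0,1)} is det [[-1, -3], [-2, -3]] = -3 ≠ 0, so this unfolding has rank ≥ 2; CP rank is at least every unfolding rank, so rank(T) ≥ 2. (This is only a lower bound: in general the CP rank may exceed every unfolding rank, so we still need to exhibit 2 rank-1 terms summing to T.)
Upper bound — finding two terms. Write S_k = T[:,:,k] for the frontal slices: S₀ = [[-1, -3, -8], [2, 4, 10]], S₁ = [[-2, -3, -7], [4, 5, 11]], S₂ = [[1, -2, -7], [-2, 1, 5]].
If T = a₁ ⊗ b₁ ⊗ c₁ + a₂ ⊗ b₂ ⊗ c₂ then each S_k = c₁[k]·a₁b₁ᵀ + c₂[k]·a₂b₂ᵀ. S₀ and S₁ are linearly independent, so a₁b₁ᵀ and a₂b₂ᵀ must span the same plane of matrices: they are the rank-1 matrices of the form x·S₀ + y·S₁.
The 2×2 minor of x·S₀ + y·S₁ on rows {0,1}, columns {0,1} is 2·x² + 5·xy + 2·y² = (x + 2·y)(2·x + y), vanishing at (x:y) = (2:-1) and (1:-2).
M₁ = 2·S₀ − S₁ = [[0, -3, -9], [0, 3, 9]] = (-3)·(1, -1)(0, 1, 3)ᵀ and M₂ = S₀ − 2·S₁ = [[3, 3, 6], [-6, -6, -12]] = 3·(1, -2)(1, 1, 2)ᵀ, so take a₁ = (1, -1), b₁ = (0, 1, 3), a₂ = (1, -2), b₂ = (1, 1, 2).
Each slice is an integer combination of E₁ = a₁b₁ᵀ and E₂ = a₂b₂ᵀ: S₀ = −2·E₁ − E₂, S₁ = −E₁ − 2·E₂, S₂ = −3·E₁ + E₂; reading off coefficients, c₁ = (-2, -1, -3) and c₂ = (-1, -2, 1).
Hence T = (1, -1) ⊗ (0, 1, 3) ⊗ (-2, -1, -3) + (1, -2) ⊗ (1, 1, 2) ⊗ (-1, -2, 1), so rank(T) ≤ 2.
These bounds meet, so rank(T) = 2.

2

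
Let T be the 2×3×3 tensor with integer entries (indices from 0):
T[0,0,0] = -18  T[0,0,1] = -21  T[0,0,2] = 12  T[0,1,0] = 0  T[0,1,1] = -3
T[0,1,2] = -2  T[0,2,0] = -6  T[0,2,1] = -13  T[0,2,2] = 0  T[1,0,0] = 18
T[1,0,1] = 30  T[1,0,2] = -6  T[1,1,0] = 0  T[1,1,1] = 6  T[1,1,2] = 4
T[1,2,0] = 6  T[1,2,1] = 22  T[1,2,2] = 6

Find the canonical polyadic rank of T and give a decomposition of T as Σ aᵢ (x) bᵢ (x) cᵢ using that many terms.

rank(T) = 2

Lower bound: the mode-3 unfolding of T (rows indexed by k, columns by (i,j) = (0,0), (0,1), (0,2), (1,0), (1,1), (1,2)) is [[-18, 0, -6, 18, 0, 6], [-21, -3, -13, 30, 6, 22], [12, -2, 0, -6, 4, 6]].
There the 2×2 minor on rows k ∈ {0, 1}, columns (i,j) ∈ {(0,0), (0,1)} is det [[-18, 0], [-21, -3]] = 54 ≠ 0, so this unfolding has rank ≥ 2; CP rank is at least every unfolding rank, so rank(T) ≥ 2. (Unfolding ranks only ever bound the CP rank from below — rank(T) can be strictly larger than all of them — so the matching upper bound has to come from an explicit 2-term decomposition.)
Upper bound — finding two terms. Write S_k = T[:,:,k] for the frontal slices: S₀ = [[-18, 0, -6], [18, 0, 6]], S₁ = [[-21, -3, -13], [30, 6, 22]], S₂ = [[12, -2, 0], [-6, 4, 6]].
If T = a₁ (x) b₁ (x) c₁ + a₂ (x) b₂ (x) c₂ then each S_k = c₁[k]·a₁b₁ᵀ + c₂[k]·a₂b₂ᵀ. S₀ and S₁ are linearly independent, so a₁b₁ᵀ and a₂b₂ᵀ must span the same plane of matrices: they are the rank-1 matrices of the form x·S₀ + y·S₁.
The 2×2 minor of x·S₀ + y·S₁ on rows {0,1}, columns {0,1} is −54·xy − 36·y² = (-18)·(3·x + 2·y)(y), vanishing at (x:y) = (2:-3) and (1:0).
M₁ = 2·S₀ − 3·S₁ = [[27, 9, 27], [-54, -18, -54]] = 9·[1, -2][3, 1, 3]ᵀ and M₂ = S₀ = [[-18, 0, -6], [18, 0, 6]] = (-6)·[1, -1][3, 0, 1]ᵀ, so take a₁ = [1, -2], b₁ = [3, 1, 3], a₂ = [1, -1], b₂ = [3, 0, 1].
Each slice is an integer combination of E₁ = a₁b₁ᵀ and E₂ = a₂b₂ᵀ: S₀ = −6·E₂, S₁ = −3·E₁ − 4·E₂, S₂ = −2·E₁ + 6·E₂; reading off coefficients, c₁ = [0, -3, -2] and c₂ = [-6, -4, 6].
Hence T = [1, -2] (x) [3, 1, 3] (x) [0, -3, -2] + [1, -1] (x) [3, 0, 1] (x) [-6, -4, 6], so rank(T) ≤ 2.
These bounds meet, so rank(T) = 2.
Check entry T[0,1,1] = -3: (1)·(1)·(-3) + (1)·(0)·(-4) = -3.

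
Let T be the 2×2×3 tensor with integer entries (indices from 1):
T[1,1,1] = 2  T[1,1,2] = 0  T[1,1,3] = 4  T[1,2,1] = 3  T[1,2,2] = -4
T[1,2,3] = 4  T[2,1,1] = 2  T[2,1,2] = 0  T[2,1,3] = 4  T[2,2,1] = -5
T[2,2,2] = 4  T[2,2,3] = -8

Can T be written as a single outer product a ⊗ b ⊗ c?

The mode-1 unfolding of T (rows indexed by i, columns by (j,k) = (1,1), (1,2), (1,3), (2,1), (2,2), (2,3)) is [[2, 0, 4, 3, -4, 4], [2, 0, 4, -5, 4, -8]].
There the 2×2 minor on rows i ∈ {1, 2}, columns (j,k) ∈ {(1,1), (2,1)} is det [[2, 3], [2, -5]] = -16 ≠ 0, so this unfolding has rank ≥ 2; CP rank is at least every unfolding rank, so rank(T) ≥ 2.
In particular rank(T) ≥ 2 > 1, so T is not rank-1.

No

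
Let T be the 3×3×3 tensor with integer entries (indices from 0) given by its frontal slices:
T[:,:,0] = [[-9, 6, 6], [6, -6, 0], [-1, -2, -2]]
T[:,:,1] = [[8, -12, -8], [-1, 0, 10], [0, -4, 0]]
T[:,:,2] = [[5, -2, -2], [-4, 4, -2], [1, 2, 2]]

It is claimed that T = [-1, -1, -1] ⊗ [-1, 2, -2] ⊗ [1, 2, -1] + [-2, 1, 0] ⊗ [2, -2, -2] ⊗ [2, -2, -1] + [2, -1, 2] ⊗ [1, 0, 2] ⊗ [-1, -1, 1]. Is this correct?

Reconstruct entrywise from the claimed factors. For example, T[1,1,2] = 4 and Σₗ aₗ[1]bₗ[1]cₗ[2] = (-1)·(2)·(-1) + (1)·(-2)·(-1) + (-1)·(0)·(1) = 4; checking all 27 entries, every one matches. The claim holds.

Yes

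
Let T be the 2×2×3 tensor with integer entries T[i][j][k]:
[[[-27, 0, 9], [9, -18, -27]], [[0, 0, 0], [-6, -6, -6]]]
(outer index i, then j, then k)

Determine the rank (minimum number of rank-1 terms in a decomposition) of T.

2

Lower bound: the mode-2 unfolding of T (rows indexed by j, columns by (i,k) = (0,0), (0,1), (0,2), (1,0), (1,1), (1,2)) is [[-27, 0, 9, 0, 0, 0], [9, -18, -27, -6, -6, -6]].
There the 2×2 minor on rows j ∈ {0, 1}, columns (i,k) ∈ {(0,0), (0,1)} is det [[-27, 0], [9, -18]] = 486 ≠ 0, so this unfolding has rank ≥ 2; CP rank is at least every unfolding rank, so rank(T) ≥ 2. (This is only a lower bound: in general the CP rank may exceed every unfolding rank, so we still need to exhibit 2 rank-1 terms summing to T.)
Upper bound — finding two terms. Write S_k = T[:,:,k] for the frontal slices: S₀ = [[-27, 9], [0, -6]], S₁ = [[0, -18], [0, -6]], S₂ = [[9, -27], [0, -6]].
If T = a₁ ⊗ b₁ ⊗ c₁ + a₂ ⊗ b₂ ⊗ c₂ then each S_k = c₁[k]·a₁b₁ᵀ + c₂[k]·a₂b₂ᵀ. S₀ and S₁ are linearly independent, so a₁b₁ᵀ and a₂b₂ᵀ must span the same plane of matrices: they are the rank-1 matrices of the form x·S₀ + y·S₁.
det(x·S₀ + y·S₁) is 162·x² + 162·xy = 162·(x + y)(x), vanishing at (x:y) = (1:-1) and (0:1).
M₁ = S₀ − S₁ = [[-27, 27], [0, 0]] = (-27)·[1, 0][1, -1]ᵀ and M₂ = S₁ = [[0, -18], [0, -6]] = (-6)·[3, 1][0, 1]ᵀ, so take a₁ = [1, 0], b₁ = [1, -1], a₂ = [3, 1], b₂ = [0, 1].
Each slice is an integer combination of E₁ = a₁b₁ᵀ and E₂ = a₂b₂ᵀ: S₀ = −27·E₁ − 6·E₂, S₁ = −6·E₂, S₂ = 9·E₁ − 6·E₂; reading off coefficients, c₁ = [-27, 0, 9] and c₂ = [-6, -6, -6].
Hence T = [1, 0] ⊗ [1, -1] ⊗ [-27, 0, 9] + [3, 1] ⊗ [0, 1] ⊗ [-6, -6, -6], so rank(T) ≤ 2.
These bounds meet, so rank(T) = 2.
Check entry T[0,1,2] = -27: (1)·(-1)·(9) + (3)·(1)·(-6) = -27.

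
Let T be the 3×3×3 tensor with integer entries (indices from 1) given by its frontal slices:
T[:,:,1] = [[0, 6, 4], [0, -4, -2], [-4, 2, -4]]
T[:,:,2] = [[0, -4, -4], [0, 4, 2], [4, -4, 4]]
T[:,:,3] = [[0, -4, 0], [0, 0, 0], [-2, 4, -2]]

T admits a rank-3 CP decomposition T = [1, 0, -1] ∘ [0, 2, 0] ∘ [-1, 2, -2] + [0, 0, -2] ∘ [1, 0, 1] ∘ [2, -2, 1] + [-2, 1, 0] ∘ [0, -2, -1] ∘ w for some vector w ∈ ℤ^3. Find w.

w = [2, -2, 0]

Subtract the known terms from T to get the rank-1 residual R = [-2, 1, 0] ∘ [0, -2, -1] ∘ w, so R[i,j,k] = a[i]·b[j]·w[k]. Pick indices with nonzero a[1]·b[2] = (-2)·(-2) = 4. Only the fibre through (1,2,·) is needed: R[1,2,:] = T[1,2,:] − Σₗ aₗ[1]bₗ[2]cₗ = [6, -4, -4] − (1)·(2)·[-1, 2, -2] − (0)·(0)·[2, -2, 1] = [8, -8, 0]. Then w[k] = R[1,2,k] / 4 for each k, giving w = [8, -8, 0] / 4 = [2, -2, 0].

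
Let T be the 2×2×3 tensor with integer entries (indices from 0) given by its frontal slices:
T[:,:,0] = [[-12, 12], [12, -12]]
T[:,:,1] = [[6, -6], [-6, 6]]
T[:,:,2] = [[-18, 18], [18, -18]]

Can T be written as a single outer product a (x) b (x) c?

Yes

If T = a (x) b (x) c then every fibre of T is a multiple of the corresponding factor, so read the factors off the fibres through the nonzero entry T[0,0,0] = -12.
The mode-1 fibre T[:,0,0] = [-12, 12] gives a = [1, -1] (primitive direction); the mode-2 fibre T[0,:,0] = [-12, 12] gives b = [1, -1]; then c[k] = T[0,0,k] / (a[0]·b[0]) = [-12, 6, -18] / 1 = [-12, 6, -18].
Expanding [1, -1] (x) [1, -1] (x) [-12, 6, -18] reproduces all 12 entries of T, so T = [1, -1] (x) [1, -1] (x) [-12, 6, -18] and rank(T) ≤ 1.
Equivalently every frontal slice T[:,:,k] is c[k] times the rank-1 matrix [1, -1] (x) [1, -1]. So T has rank 1 (it is nonzero).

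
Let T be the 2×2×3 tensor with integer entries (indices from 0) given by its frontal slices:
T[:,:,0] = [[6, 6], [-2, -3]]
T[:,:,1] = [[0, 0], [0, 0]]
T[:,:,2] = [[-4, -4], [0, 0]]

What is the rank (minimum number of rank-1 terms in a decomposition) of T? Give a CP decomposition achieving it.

rank(T) = 2

Lower bound: in the mode-3 unfolding of T (rows indexed by k, columns by (i,j)) the 2×2 minor on rows k ∈ {0, 2}, columns (i,j) ∈ {(0,0), (1,0)} is det [[6, -2], [-4, 0]] = -8 ≠ 0, so that unfolding has rank ≥ 2 and hence rank(T) ≥ 2 (CP rank is at least every unfolding rank, though it can be larger).
Upper bound: with S_k = T[:,:,k], the two rank-1 terms a₁b₁ᵀ, a₂b₂ᵀ are the rank-1 members of the pencil x·S₀ + y·S₂.
det(x·S₀ + y·S₂) is −6·x² + 4·xy = (-2)·(3·x − 2·y)(x), vanishing at (x:y) = (2:3) and (0:1).
M₁ = 2·S₀ + 3·S₂ = [[0, 0], [-4, -6]] = (-2)·[0, 1][2, 3]ᵀ and M₂ = S₂ = [[-4, -4], [0, 0]] = (-4)·[1, 0][1, 1]ᵀ, so take a₁ = [0, 1], b₁ = [2, 3], a₂ = [1, 0], b₂ = [1, 1].
Each slice is an integer combination of E₁ = a₁b₁ᵀ and E₂ = a₂b₂ᵀ: S₀ = −E₁ + 6·E₂, S₁ = 0, S₂ = −4·E₂; reading off coefficients, c₁ = [-1, 0, 0] and c₂ = [6, 0, -4].
Hence T = [0, 1] ⊗ [2, 3] ⊗ [-1, 0, 0] + [1, 0] ⊗ [1, 1] ⊗ [6, 0, -4], so rank(T) ≤ 2.
These bounds meet, so rank(T) = 2.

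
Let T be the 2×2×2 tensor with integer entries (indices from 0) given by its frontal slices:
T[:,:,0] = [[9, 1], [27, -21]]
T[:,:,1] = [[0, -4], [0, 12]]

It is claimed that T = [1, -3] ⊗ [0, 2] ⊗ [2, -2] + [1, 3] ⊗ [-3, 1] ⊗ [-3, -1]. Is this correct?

Reconstruct entry (0,0,1) from the claimed factors: Σₗ aₗ[0]bₗ[0]cₗ[1] = (1)·(0)·(-2) + (1)·(-3)·(-1) = 3, but T[0,0,1] = 0. The claim is false.

No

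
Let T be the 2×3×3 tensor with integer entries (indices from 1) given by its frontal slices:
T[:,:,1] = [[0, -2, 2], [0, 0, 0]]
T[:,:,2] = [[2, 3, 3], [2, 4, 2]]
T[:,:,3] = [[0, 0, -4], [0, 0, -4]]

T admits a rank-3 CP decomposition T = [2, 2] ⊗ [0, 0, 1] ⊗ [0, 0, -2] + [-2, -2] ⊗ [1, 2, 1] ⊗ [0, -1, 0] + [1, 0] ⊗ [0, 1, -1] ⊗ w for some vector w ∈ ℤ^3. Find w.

Subtract the known terms from T to get the rank-1 residual R = [1, 0] ⊗ [0, 1, -1] ⊗ w, so R[i,j,k] = a[i]·b[j]·w[k]. Pick indices with nonzero a[1]·b[2] = (1)·(1) = 1. Only the fibre through (1,2,·) is needed: R[1,2,:] = T[1,2,:] − Σₗ aₗ[1]bₗ[2]cₗ = [-2, 3, 0] − (2)·(0)·[0, 0, -2] − (-2)·(2)·[0, -1, 0] = [-2, -1, 0]. Then w[k] = R[1,2,k] / 1 for each k, giving w = [-2, -1, 0] / 1 = [-2, -1, 0].

w = [-2, -1, 0]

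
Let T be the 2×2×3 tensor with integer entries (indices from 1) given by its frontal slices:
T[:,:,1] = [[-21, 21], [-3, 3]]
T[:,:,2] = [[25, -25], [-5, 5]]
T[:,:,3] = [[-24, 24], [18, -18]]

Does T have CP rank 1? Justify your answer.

The mode-3 unfolding of T (rows indexed by k, columns by (i,j) = (1,1), (1,2), (2,1), (2,2)) is [[-21, 21, -3, 3], [25, -25, -5, 5], [-24, 24, 18, -18]].
There the 2×2 minor on rows k ∈ {1, 2}, columns (i,j) ∈ {(1,1), (2,1)} is det [[-21, -3], [25, -5]] = 180 ≠ 0, so this unfolding has rank ≥ 2; CP rank is at least every unfolding rank, so rank(T) ≥ 2.
In particular rank(T) ≥ 2 > 1, so T is not rank-1.

No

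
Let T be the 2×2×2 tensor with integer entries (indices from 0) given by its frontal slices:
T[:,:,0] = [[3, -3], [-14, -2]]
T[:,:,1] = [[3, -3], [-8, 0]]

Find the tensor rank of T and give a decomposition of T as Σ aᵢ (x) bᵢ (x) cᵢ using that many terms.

Lower bound: in the mode-1 unfolding of T (rows indexed by i, columns by (j,k)) the 2×2 minor on rows i ∈ {0, 1}, columns (j,k) ∈ {(0,0), (0,1)} is det [[3, 3], [-14, -8]] = 18 ≠ 0, so that unfolding has rank ≥ 2 and hence rank(T) ≥ 2 (CP rank is at least every unfolding rank, though it can be larger).
Upper bound: with S_k = T[:,:,k], the two rank-1 terms a₁b₁ᵀ, a₂b₂ᵀ are the rank-1 members of the pencil x·S₀ + y·S₁.
det(x·S₀ + y·S₁) is −48·x² − 72·xy − 24·y² = (-24)·(x + y)(2·x + y), vanishing at (x:y) = (1:-1) and (1:-2).
M₁ = S₀ − S₁ = [[0, 0], [-6, -2]] = (-2)·[0, 1][3, 1]ᵀ and M₂ = S₀ − 2·S₁ = [[-3, 3], [2, -2]] = −[3, -2][1, -1]ᵀ, so take a₁ = [0, 1], b₁ = [3, 1], a₂ = [3, -2], b₂ = [1, -1].
Each slice is an integer combination of E₁ = a₁b₁ᵀ and E₂ = a₂b₂ᵀ: S₀ = −4·E₁ + E₂, S₁ = −2·E₁ + E₂; reading off coefficients, c₁ = [-4, -2] and c₂ = [1, 1].
Hence T = [0, 1] (x) [3, 1] (x) [-4, -2] + [3, -2] (x) [1, -1] (x) [1, 1], so rank(T) ≤ 2.
These bounds meet, so rank(T) = 2.

rank(T) = 2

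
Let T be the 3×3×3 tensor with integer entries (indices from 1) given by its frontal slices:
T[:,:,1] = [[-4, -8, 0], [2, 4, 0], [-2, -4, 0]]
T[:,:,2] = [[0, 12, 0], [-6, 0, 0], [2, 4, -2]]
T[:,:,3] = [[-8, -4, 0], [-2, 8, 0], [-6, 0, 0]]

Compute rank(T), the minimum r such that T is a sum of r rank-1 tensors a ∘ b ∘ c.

3

Lower bound: the mode-2 unfolding of T (rows indexed by j, columns by (i,k) = (1,1), (1,2), (1,3), (2,1), (2,2), (2,3), (3,1), (3,2), (3,3)) is [[-4, 0, -8, 2, -6, -2, -2, 2, -6], [-8, 12, -4, 4, 0, 8, -4, 4, 0], [0, 0, 0, 0, 0, 0, 0, -2, 0]].
There the 3×3 minor on rows j ∈ {1, 2, 3}, columns (i,k) ∈ {(1,1), (1,2), (3,2)} is det [[-4, 0, 2], [-8, 12, 4], [0, 0, -2]] = 96 ≠ 0, so this unfolding has rank ≥ 3; CP rank is at least every unfolding rank, so rank(T) ≥ 3. (Unfolding ranks only ever bound the CP rank from below — rank(T) can be strictly larger than all of them — so the matching upper bound has to come from an explicit 3-term decomposition.)
Upper bound: T is a sum of 3 rank-1 terms, T = [0, 0, 1] ∘ [2, -2, -1] ∘ [0, 2, 0] + [1, 1, 1] ∘ [1, -1, 0] ∘ [0, -4, -4] + [2, -1, 1] ∘ [1, 2, 0] ∘ [-2, 2, -2] (one valid choice — decompositions are not unique — normalised so each a, b is primitive with positive first nonzero entry; check it by expanding all entries), so rank(T) ≤ 3.
These bounds meet, so rank(T) = 3.
Check entry T[3,3,1] = 0: (1)·(-1)·(0) + (1)·(0)·(0) + (1)·(0)·(-2) = 0.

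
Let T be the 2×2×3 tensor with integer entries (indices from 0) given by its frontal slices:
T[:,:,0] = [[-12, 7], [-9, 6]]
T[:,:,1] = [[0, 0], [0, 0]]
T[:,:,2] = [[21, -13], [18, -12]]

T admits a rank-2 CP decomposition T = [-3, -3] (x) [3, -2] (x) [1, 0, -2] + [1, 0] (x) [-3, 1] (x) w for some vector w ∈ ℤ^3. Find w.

w = [1, 0, -1]

Subtract the known terms from T to get the rank-1 residual R = [1, 0] (x) [-3, 1] (x) w, so R[i,j,k] = a[i]·b[j]·w[k]. Pick indices with nonzero a[0]·b[0] = (1)·(-3) = -3. Only the fibre through (0,0,·) is needed: R[0,0,:] = T[0,0,:] − Σₗ aₗ[0]bₗ[0]cₗ = [-12, 0, 21] − (-3)·(3)·[1, 0, -2] = [-3, 0, 3]. Then w[k] = R[0,0,k] / -3 for each k, giving w = [-3, 0, 3] / -3 = [1, 0, -1].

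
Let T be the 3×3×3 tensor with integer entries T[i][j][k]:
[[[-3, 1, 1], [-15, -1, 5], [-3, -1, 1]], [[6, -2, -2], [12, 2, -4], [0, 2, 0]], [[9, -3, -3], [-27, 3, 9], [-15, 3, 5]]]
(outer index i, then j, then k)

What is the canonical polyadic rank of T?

Lower bound: the mode-2 unfolding of T (rows indexed by j, columns by (i,k) = (0,0), (0,1), (0,2), (1,0), (1,1), (1,2), (2,0), (2,1), (2,2)) is [[-3, 1, 1, 6, -2, -2, 9, -3, -3], [-15, -1, 5, 12, 2, -4, -27, 3, 9], [-3, -1, 1, 0, 2, 0, -15, 3, 5]].
There the 2×2 minor on rows j ∈ {0, 1}, columns (i,k) ∈ {(0,0), (0,1)} is det [[-3, 1], [-15, -1]] = 18 ≠ 0, so this unfolding has rank ≥ 2; CP rank is at least every unfolding rank, so rank(T) ≥ 2. (This is only a lower bound: in general the CP rank may exceed every unfolding rank, so we still need to exhibit 2 rank-1 terms summing to T.)
Upper bound — finding two terms. Write S_k = T[:,:,k] for the frontal slices: S₀ = [[-3, -15, -3], [6, 12, 0], [9, -27, -15]], S₁ = [[1, -1, -1], [-2, 2, 2], [-3, 3, 3]], S₂ = [[1, 5, 1], [-2, -4, 0], [-3, 9, 5]].
If T = a₁ ⊗ b₁ ⊗ c₁ + a₂ ⊗ b₂ ⊗ c₂ then each S_k = c₁[k]·a₁b₁ᵀ + c₂[k]·a₂b₂ᵀ. S₀ and S₁ are linearly independent, so a₁b₁ᵀ and a₂b₂ᵀ must span the same plane of matrices: they are the rank-1 matrices of the form x·S₀ + y·S₁.
The 2×2 minor of x·S₀ + y·S₁ on rows {0,1}, columns {0,1} is 54·x² − 18·xy = 18·(3·x − y)(x), vanishing at (x:y) = (1:3) and (0:1).
M₁ = S₀ + 3·S₁ = [[0, -18, -6], [0, 18, 6], [0, -18, -6]] = (-6)·(1, -1, 1)(0, 3, 1)ᵀ and M₂ = S₁ = [[1, -1, -1], [-2, 2, 2], [-3, 3, 3]] = (1, -2, -3)(1, -1, -1)ᵀ, so take a₁ = (1, -1, 1), b₁ = (0, 3, 1), a₂ = (1, -2, -3), b₂ = (1, -1, -1).
Each slice is an integer combination of E₁ = a₁b₁ᵀ and E₂ = a₂b₂ᵀ: S₀ = −6·E₁ − 3·E₂, S₁ = E₂, S₂ = 2·E₁ + E₂; reading off coefficients, c₁ = (-6, 0, 2) and c₂ = (-3, 1, 1).
Hence T = (1, -1, 1) ⊗ (0, 3, 1) ⊗ (-6, 0, 2) + (1, -2, -3) ⊗ (1, -1, -1) ⊗ (-3, 1, 1), so rank(T) ≤ 2.
These bounds meet, so rank(T) = 2.

2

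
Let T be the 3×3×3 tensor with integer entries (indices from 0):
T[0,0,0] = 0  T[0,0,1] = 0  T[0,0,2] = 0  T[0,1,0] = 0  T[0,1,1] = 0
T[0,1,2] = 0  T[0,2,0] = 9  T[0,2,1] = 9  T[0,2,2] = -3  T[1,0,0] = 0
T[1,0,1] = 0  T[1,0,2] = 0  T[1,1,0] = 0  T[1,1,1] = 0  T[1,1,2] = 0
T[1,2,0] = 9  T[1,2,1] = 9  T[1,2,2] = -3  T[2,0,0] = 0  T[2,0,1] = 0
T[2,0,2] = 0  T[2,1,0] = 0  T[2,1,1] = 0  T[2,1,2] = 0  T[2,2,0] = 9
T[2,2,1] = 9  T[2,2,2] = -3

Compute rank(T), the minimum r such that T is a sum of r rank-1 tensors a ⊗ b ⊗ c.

1

Lower bound: T ≠ 0 (e.g. T[0,2,0] = 9), so rank(T) ≥ 1.
Upper bound: if T = a ⊗ b ⊗ c then every fibre of T is a multiple of the corresponding factor, so read the factors off the fibres through the nonzero entry T[0,2,0] = 9.
The mode-1 fibre T[:,2,0] = [9, 9, 9] gives a = (1, 1, 1) (primitive direction); the mode-2 fibre T[0,:,0] = [0, 0, 9] gives b = (0, 0, 1); then c[k] = T[0,2,k] / (a[0]·b[2]) = [9, 9, -3] / 1 = (9, 9, -3).
Expanding (1, 1, 1) ⊗ (0, 0, 1) ⊗ (9, 9, -3) reproduces all 27 entries of T, so T = (1, 1, 1) ⊗ (0, 0, 1) ⊗ (9, 9, -3) and rank(T) ≤ 1.
These bounds meet, so rank(T) = 1.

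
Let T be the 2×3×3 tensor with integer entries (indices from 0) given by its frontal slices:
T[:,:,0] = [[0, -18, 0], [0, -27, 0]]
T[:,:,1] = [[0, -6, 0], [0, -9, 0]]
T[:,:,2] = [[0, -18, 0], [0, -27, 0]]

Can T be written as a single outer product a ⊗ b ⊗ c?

If T = a ⊗ b ⊗ c then every fibre of T is a multiple of the corresponding factor, so read the factors off the fibres through the nonzero entry T[0,1,0] = -18.
The mode-1 fibre T[:,1,0] = [-18, -27] gives a = [2, 3] (primitive direction); the mode-2 fibre T[0,:,0] = [0, -18, 0] gives b = [0, 1, 0]; then c[k] = T[0,1,k] / (a[0]·b[1]) = [-18, -6, -18] / 2 = [-9, -3, -9].
Expanding [2, 3] ⊗ [0, 1, 0] ⊗ [-9, -3, -9] reproduces all 18 entries of T, so T = [2, 3] ⊗ [0, 1, 0] ⊗ [-9, -3, -9] and rank(T) ≤ 1.
Equivalently every frontal slice T[:,:,k] is c[k] times the rank-1 matrix [2, 3] ⊗ [0, 1, 0]. So T has rank 1 (it is nonzero).

Yes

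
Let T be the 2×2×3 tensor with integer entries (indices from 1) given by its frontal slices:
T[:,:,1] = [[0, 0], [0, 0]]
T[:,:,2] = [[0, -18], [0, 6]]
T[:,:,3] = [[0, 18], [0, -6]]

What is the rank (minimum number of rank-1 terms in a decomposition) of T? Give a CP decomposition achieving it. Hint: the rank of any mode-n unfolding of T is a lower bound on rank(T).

rank(T) = 1

Lower bound: T ≠ 0 (e.g. T[1,2,2] = -18), so rank(T) ≥ 1.
Upper bound: if T = a ⊗ b ⊗ c then every fibre of T is a multiple of the corresponding factor, so read the factors off the fibres through the nonzero entry T[1,2,2] = -18.
The mode-1 fibre T[:,2,2] = [-18, 6] gives a = [3, -1] (primitive direction); the mode-2 fibre T[1,:,2] = [0, -18] gives b = [0, 1]; then c[k] = T[1,2,k] / (a[1]·b[2]) = [0, -18, 18] / 3 = [0, -6, 6].
Expanding [3, -1] ⊗ [0, 1] ⊗ [0, -6, 6] reproduces all 12 entries of T, so T = [3, -1] ⊗ [0, 1] ⊗ [0, -6, 6] and rank(T) ≤ 1.
These bounds meet, so rank(T) = 1.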